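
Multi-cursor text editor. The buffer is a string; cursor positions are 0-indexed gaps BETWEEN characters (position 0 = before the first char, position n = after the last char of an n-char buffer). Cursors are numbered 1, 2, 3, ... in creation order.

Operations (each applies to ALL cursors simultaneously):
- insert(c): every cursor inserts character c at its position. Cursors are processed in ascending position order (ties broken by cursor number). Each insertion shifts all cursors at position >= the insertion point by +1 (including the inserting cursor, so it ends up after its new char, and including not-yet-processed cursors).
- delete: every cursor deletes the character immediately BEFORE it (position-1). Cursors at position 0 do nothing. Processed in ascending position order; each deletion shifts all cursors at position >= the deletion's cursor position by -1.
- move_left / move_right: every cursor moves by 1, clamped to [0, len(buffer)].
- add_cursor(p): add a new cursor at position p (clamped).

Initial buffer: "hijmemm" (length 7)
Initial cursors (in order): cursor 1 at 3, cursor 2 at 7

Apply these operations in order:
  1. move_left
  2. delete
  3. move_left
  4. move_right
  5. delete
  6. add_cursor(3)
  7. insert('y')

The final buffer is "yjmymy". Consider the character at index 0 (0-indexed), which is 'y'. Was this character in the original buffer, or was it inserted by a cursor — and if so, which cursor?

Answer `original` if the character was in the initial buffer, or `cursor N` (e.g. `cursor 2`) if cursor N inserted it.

After op 1 (move_left): buffer="hijmemm" (len 7), cursors c1@2 c2@6, authorship .......
After op 2 (delete): buffer="hjmem" (len 5), cursors c1@1 c2@4, authorship .....
After op 3 (move_left): buffer="hjmem" (len 5), cursors c1@0 c2@3, authorship .....
After op 4 (move_right): buffer="hjmem" (len 5), cursors c1@1 c2@4, authorship .....
After op 5 (delete): buffer="jmm" (len 3), cursors c1@0 c2@2, authorship ...
After op 6 (add_cursor(3)): buffer="jmm" (len 3), cursors c1@0 c2@2 c3@3, authorship ...
After op 7 (insert('y')): buffer="yjmymy" (len 6), cursors c1@1 c2@4 c3@6, authorship 1..2.3
Authorship (.=original, N=cursor N): 1 . . 2 . 3
Index 0: author = 1

Answer: cursor 1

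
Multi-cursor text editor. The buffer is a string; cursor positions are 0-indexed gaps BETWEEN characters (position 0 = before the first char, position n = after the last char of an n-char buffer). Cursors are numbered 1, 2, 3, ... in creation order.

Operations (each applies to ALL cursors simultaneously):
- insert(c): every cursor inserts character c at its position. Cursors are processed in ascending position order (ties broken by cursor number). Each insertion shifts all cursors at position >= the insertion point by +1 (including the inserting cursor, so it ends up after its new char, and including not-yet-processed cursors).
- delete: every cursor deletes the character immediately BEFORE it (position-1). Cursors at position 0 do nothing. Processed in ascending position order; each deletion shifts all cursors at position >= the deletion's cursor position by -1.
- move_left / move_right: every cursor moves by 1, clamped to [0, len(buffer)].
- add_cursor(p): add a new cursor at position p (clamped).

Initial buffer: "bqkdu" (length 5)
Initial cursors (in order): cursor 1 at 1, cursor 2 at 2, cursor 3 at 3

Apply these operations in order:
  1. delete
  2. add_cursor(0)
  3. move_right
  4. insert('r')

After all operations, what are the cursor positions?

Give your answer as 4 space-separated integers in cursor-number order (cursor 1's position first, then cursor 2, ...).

Answer: 5 5 5 5

Derivation:
After op 1 (delete): buffer="du" (len 2), cursors c1@0 c2@0 c3@0, authorship ..
After op 2 (add_cursor(0)): buffer="du" (len 2), cursors c1@0 c2@0 c3@0 c4@0, authorship ..
After op 3 (move_right): buffer="du" (len 2), cursors c1@1 c2@1 c3@1 c4@1, authorship ..
After op 4 (insert('r')): buffer="drrrru" (len 6), cursors c1@5 c2@5 c3@5 c4@5, authorship .1234.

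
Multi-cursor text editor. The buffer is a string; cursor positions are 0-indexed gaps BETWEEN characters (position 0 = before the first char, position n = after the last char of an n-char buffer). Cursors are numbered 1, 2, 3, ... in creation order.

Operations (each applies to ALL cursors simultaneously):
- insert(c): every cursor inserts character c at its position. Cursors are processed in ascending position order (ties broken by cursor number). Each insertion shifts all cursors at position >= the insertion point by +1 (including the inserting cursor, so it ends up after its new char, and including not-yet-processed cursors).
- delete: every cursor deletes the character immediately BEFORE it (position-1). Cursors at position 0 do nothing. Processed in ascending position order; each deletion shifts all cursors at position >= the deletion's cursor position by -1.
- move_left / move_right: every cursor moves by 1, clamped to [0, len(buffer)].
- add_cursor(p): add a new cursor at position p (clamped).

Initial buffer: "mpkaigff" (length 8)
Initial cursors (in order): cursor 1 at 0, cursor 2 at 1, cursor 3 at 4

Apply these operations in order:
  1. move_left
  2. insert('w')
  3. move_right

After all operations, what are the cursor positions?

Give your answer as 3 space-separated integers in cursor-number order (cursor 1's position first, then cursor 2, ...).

After op 1 (move_left): buffer="mpkaigff" (len 8), cursors c1@0 c2@0 c3@3, authorship ........
After op 2 (insert('w')): buffer="wwmpkwaigff" (len 11), cursors c1@2 c2@2 c3@6, authorship 12...3.....
After op 3 (move_right): buffer="wwmpkwaigff" (len 11), cursors c1@3 c2@3 c3@7, authorship 12...3.....

Answer: 3 3 7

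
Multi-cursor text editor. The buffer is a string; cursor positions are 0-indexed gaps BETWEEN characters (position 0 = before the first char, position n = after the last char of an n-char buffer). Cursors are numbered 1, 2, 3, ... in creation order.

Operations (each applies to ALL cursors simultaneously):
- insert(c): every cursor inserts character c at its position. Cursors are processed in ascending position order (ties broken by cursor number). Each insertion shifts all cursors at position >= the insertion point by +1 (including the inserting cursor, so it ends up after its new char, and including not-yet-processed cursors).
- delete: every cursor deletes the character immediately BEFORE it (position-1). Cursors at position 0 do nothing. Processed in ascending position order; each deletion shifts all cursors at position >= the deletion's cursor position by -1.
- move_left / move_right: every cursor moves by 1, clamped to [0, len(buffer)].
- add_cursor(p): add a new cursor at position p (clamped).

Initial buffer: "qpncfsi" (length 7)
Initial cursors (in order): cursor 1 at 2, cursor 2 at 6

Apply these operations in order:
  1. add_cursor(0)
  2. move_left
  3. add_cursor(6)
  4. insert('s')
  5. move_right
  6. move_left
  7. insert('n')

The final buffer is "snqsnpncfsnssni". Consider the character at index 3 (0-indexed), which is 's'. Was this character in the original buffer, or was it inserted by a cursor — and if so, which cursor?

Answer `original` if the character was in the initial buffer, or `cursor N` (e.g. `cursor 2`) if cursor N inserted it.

After op 1 (add_cursor(0)): buffer="qpncfsi" (len 7), cursors c3@0 c1@2 c2@6, authorship .......
After op 2 (move_left): buffer="qpncfsi" (len 7), cursors c3@0 c1@1 c2@5, authorship .......
After op 3 (add_cursor(6)): buffer="qpncfsi" (len 7), cursors c3@0 c1@1 c2@5 c4@6, authorship .......
After op 4 (insert('s')): buffer="sqspncfsssi" (len 11), cursors c3@1 c1@3 c2@8 c4@10, authorship 3.1....2.4.
After op 5 (move_right): buffer="sqspncfsssi" (len 11), cursors c3@2 c1@4 c2@9 c4@11, authorship 3.1....2.4.
After op 6 (move_left): buffer="sqspncfsssi" (len 11), cursors c3@1 c1@3 c2@8 c4@10, authorship 3.1....2.4.
After op 7 (insert('n')): buffer="snqsnpncfsnssni" (len 15), cursors c3@2 c1@5 c2@11 c4@14, authorship 33.11....22.44.
Authorship (.=original, N=cursor N): 3 3 . 1 1 . . . . 2 2 . 4 4 .
Index 3: author = 1

Answer: cursor 1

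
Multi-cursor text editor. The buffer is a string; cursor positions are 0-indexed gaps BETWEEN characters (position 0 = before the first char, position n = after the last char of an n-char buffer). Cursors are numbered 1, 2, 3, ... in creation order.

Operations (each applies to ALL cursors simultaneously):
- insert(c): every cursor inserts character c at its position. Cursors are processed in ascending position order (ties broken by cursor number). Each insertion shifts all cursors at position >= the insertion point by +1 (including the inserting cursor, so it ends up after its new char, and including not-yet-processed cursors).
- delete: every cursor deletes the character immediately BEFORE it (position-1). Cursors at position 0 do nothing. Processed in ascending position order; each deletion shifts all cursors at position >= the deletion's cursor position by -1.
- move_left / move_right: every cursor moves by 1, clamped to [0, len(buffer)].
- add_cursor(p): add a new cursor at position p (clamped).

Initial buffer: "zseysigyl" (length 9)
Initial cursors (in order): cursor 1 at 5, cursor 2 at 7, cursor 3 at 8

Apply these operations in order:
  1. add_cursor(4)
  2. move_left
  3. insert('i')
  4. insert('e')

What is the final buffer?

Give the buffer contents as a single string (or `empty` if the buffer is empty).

After op 1 (add_cursor(4)): buffer="zseysigyl" (len 9), cursors c4@4 c1@5 c2@7 c3@8, authorship .........
After op 2 (move_left): buffer="zseysigyl" (len 9), cursors c4@3 c1@4 c2@6 c3@7, authorship .........
After op 3 (insert('i')): buffer="zseiyisiigiyl" (len 13), cursors c4@4 c1@6 c2@9 c3@11, authorship ...4.1..2.3..
After op 4 (insert('e')): buffer="zseieyiesiiegieyl" (len 17), cursors c4@5 c1@8 c2@12 c3@15, authorship ...44.11..22.33..

Answer: zseieyiesiiegieyl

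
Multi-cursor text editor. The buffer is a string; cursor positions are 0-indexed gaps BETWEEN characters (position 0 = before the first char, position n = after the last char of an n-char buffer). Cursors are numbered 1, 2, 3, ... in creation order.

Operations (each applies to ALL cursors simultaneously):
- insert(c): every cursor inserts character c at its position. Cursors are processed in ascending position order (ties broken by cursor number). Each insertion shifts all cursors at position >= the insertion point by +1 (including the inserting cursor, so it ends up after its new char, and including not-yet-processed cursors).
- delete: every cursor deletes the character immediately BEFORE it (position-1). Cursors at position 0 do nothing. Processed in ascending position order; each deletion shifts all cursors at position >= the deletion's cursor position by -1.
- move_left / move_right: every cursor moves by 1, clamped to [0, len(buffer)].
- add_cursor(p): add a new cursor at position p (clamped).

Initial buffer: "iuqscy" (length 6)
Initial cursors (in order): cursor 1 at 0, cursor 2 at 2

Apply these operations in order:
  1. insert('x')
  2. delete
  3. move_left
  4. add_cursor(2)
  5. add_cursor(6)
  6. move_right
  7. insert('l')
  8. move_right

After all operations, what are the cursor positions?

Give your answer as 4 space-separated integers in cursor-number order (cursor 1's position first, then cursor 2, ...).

After op 1 (insert('x')): buffer="xiuxqscy" (len 8), cursors c1@1 c2@4, authorship 1..2....
After op 2 (delete): buffer="iuqscy" (len 6), cursors c1@0 c2@2, authorship ......
After op 3 (move_left): buffer="iuqscy" (len 6), cursors c1@0 c2@1, authorship ......
After op 4 (add_cursor(2)): buffer="iuqscy" (len 6), cursors c1@0 c2@1 c3@2, authorship ......
After op 5 (add_cursor(6)): buffer="iuqscy" (len 6), cursors c1@0 c2@1 c3@2 c4@6, authorship ......
After op 6 (move_right): buffer="iuqscy" (len 6), cursors c1@1 c2@2 c3@3 c4@6, authorship ......
After op 7 (insert('l')): buffer="ilulqlscyl" (len 10), cursors c1@2 c2@4 c3@6 c4@10, authorship .1.2.3...4
After op 8 (move_right): buffer="ilulqlscyl" (len 10), cursors c1@3 c2@5 c3@7 c4@10, authorship .1.2.3...4

Answer: 3 5 7 10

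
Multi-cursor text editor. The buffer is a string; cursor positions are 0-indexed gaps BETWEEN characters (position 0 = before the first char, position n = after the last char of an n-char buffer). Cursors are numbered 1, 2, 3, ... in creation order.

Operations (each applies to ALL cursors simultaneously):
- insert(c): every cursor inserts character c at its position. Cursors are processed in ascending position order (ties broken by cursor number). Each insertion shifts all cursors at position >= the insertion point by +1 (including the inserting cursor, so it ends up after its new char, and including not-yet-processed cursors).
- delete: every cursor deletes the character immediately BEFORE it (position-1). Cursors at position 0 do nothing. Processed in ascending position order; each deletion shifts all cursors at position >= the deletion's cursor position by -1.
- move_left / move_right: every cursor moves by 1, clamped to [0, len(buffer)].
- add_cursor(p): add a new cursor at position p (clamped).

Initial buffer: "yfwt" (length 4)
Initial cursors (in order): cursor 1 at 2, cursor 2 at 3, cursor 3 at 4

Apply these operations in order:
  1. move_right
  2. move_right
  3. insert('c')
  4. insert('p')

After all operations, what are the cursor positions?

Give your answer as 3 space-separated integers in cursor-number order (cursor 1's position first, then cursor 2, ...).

After op 1 (move_right): buffer="yfwt" (len 4), cursors c1@3 c2@4 c3@4, authorship ....
After op 2 (move_right): buffer="yfwt" (len 4), cursors c1@4 c2@4 c3@4, authorship ....
After op 3 (insert('c')): buffer="yfwtccc" (len 7), cursors c1@7 c2@7 c3@7, authorship ....123
After op 4 (insert('p')): buffer="yfwtcccppp" (len 10), cursors c1@10 c2@10 c3@10, authorship ....123123

Answer: 10 10 10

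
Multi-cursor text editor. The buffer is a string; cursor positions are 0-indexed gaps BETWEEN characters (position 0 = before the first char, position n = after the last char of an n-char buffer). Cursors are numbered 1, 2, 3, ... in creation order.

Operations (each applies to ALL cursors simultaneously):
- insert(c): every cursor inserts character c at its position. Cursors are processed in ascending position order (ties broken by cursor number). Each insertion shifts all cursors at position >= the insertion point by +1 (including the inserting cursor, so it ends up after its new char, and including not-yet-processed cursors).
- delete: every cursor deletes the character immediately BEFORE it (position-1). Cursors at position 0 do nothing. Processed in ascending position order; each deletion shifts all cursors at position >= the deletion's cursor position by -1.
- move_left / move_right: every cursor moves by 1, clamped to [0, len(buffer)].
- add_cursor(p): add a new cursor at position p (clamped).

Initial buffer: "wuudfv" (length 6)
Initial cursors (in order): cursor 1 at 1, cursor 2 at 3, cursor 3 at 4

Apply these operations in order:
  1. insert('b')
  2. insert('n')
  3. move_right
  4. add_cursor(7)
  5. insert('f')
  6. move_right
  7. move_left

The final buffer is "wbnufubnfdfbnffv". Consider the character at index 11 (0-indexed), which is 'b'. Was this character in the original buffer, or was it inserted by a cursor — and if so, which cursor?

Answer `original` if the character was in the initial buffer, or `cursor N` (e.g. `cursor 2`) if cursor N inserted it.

After op 1 (insert('b')): buffer="wbuubdbfv" (len 9), cursors c1@2 c2@5 c3@7, authorship .1..2.3..
After op 2 (insert('n')): buffer="wbnuubndbnfv" (len 12), cursors c1@3 c2@7 c3@10, authorship .11..22.33..
After op 3 (move_right): buffer="wbnuubndbnfv" (len 12), cursors c1@4 c2@8 c3@11, authorship .11..22.33..
After op 4 (add_cursor(7)): buffer="wbnuubndbnfv" (len 12), cursors c1@4 c4@7 c2@8 c3@11, authorship .11..22.33..
After op 5 (insert('f')): buffer="wbnufubnfdfbnffv" (len 16), cursors c1@5 c4@9 c2@11 c3@15, authorship .11.1.224.233.3.
After op 6 (move_right): buffer="wbnufubnfdfbnffv" (len 16), cursors c1@6 c4@10 c2@12 c3@16, authorship .11.1.224.233.3.
After op 7 (move_left): buffer="wbnufubnfdfbnffv" (len 16), cursors c1@5 c4@9 c2@11 c3@15, authorship .11.1.224.233.3.
Authorship (.=original, N=cursor N): . 1 1 . 1 . 2 2 4 . 2 3 3 . 3 .
Index 11: author = 3

Answer: cursor 3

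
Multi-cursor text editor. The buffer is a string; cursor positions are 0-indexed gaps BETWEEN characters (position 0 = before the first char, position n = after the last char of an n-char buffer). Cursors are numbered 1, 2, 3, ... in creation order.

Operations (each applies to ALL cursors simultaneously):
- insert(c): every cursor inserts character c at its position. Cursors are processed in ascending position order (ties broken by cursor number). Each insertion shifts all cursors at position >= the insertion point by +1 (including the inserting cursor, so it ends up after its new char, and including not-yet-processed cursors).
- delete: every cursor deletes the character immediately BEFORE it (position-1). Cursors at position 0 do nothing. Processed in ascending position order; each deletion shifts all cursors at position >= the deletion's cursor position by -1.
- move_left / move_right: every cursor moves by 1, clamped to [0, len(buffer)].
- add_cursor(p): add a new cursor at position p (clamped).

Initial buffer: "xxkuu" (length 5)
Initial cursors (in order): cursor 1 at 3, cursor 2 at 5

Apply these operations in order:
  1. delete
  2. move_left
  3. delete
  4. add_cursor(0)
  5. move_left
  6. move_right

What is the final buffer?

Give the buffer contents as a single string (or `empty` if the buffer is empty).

After op 1 (delete): buffer="xxu" (len 3), cursors c1@2 c2@3, authorship ...
After op 2 (move_left): buffer="xxu" (len 3), cursors c1@1 c2@2, authorship ...
After op 3 (delete): buffer="u" (len 1), cursors c1@0 c2@0, authorship .
After op 4 (add_cursor(0)): buffer="u" (len 1), cursors c1@0 c2@0 c3@0, authorship .
After op 5 (move_left): buffer="u" (len 1), cursors c1@0 c2@0 c3@0, authorship .
After op 6 (move_right): buffer="u" (len 1), cursors c1@1 c2@1 c3@1, authorship .

Answer: u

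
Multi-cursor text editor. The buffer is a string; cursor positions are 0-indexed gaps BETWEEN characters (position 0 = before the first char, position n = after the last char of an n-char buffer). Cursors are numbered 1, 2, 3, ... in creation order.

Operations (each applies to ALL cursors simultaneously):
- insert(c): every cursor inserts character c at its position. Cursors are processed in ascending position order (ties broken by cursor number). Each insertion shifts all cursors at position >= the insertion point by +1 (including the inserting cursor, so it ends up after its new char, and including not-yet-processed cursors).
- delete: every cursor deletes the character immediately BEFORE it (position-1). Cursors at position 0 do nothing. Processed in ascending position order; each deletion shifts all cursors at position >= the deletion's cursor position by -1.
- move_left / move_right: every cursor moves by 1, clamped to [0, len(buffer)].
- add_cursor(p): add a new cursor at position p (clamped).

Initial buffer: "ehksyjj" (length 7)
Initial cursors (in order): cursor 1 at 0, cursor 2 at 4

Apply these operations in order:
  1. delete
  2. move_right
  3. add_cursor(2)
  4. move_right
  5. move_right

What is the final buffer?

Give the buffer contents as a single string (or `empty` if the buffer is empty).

Answer: ehkyjj

Derivation:
After op 1 (delete): buffer="ehkyjj" (len 6), cursors c1@0 c2@3, authorship ......
After op 2 (move_right): buffer="ehkyjj" (len 6), cursors c1@1 c2@4, authorship ......
After op 3 (add_cursor(2)): buffer="ehkyjj" (len 6), cursors c1@1 c3@2 c2@4, authorship ......
After op 4 (move_right): buffer="ehkyjj" (len 6), cursors c1@2 c3@3 c2@5, authorship ......
After op 5 (move_right): buffer="ehkyjj" (len 6), cursors c1@3 c3@4 c2@6, authorship ......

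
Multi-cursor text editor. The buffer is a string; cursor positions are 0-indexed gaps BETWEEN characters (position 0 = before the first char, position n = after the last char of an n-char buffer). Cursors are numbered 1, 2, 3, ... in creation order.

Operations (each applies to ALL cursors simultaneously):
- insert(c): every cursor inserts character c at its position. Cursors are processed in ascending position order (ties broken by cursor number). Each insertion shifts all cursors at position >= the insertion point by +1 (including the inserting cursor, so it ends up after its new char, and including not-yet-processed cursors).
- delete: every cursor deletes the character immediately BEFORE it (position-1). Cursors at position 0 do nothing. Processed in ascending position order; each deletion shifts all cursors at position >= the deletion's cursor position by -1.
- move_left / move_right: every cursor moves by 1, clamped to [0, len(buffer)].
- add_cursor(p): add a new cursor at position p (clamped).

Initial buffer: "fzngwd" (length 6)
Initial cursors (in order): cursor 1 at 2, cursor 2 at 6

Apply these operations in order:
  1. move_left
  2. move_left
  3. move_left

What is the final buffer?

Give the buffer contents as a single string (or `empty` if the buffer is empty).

After op 1 (move_left): buffer="fzngwd" (len 6), cursors c1@1 c2@5, authorship ......
After op 2 (move_left): buffer="fzngwd" (len 6), cursors c1@0 c2@4, authorship ......
After op 3 (move_left): buffer="fzngwd" (len 6), cursors c1@0 c2@3, authorship ......

Answer: fzngwd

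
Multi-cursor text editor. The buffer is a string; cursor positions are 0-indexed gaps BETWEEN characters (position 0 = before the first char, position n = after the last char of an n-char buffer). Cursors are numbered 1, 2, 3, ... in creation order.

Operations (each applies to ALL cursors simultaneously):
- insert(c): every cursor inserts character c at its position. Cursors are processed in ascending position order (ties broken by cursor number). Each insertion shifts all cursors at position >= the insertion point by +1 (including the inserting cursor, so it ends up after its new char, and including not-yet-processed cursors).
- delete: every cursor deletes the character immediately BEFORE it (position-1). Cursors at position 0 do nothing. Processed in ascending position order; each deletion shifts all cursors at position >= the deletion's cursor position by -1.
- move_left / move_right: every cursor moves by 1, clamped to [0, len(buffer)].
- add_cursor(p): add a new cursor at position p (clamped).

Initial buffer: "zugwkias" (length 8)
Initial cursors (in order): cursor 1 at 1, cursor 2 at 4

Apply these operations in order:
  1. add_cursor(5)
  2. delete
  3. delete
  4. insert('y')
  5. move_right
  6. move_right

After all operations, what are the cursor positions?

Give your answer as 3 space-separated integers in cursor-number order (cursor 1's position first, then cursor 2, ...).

After op 1 (add_cursor(5)): buffer="zugwkias" (len 8), cursors c1@1 c2@4 c3@5, authorship ........
After op 2 (delete): buffer="ugias" (len 5), cursors c1@0 c2@2 c3@2, authorship .....
After op 3 (delete): buffer="ias" (len 3), cursors c1@0 c2@0 c3@0, authorship ...
After op 4 (insert('y')): buffer="yyyias" (len 6), cursors c1@3 c2@3 c3@3, authorship 123...
After op 5 (move_right): buffer="yyyias" (len 6), cursors c1@4 c2@4 c3@4, authorship 123...
After op 6 (move_right): buffer="yyyias" (len 6), cursors c1@5 c2@5 c3@5, authorship 123...

Answer: 5 5 5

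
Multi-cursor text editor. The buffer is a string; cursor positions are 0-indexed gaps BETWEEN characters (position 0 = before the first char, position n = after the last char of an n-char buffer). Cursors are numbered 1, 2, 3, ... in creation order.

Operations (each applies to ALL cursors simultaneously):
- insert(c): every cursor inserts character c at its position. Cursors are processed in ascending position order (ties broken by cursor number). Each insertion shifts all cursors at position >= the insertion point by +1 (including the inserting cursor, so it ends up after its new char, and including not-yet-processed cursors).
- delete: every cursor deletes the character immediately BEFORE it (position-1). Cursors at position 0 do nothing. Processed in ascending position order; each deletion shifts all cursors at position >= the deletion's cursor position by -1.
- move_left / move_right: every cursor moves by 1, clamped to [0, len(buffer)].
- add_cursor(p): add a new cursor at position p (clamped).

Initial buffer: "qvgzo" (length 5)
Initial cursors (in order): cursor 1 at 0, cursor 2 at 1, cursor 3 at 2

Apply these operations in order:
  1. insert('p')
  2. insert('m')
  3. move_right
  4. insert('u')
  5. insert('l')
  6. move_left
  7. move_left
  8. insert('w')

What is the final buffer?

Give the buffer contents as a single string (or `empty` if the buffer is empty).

After op 1 (insert('p')): buffer="pqpvpgzo" (len 8), cursors c1@1 c2@3 c3@5, authorship 1.2.3...
After op 2 (insert('m')): buffer="pmqpmvpmgzo" (len 11), cursors c1@2 c2@5 c3@8, authorship 11.22.33...
After op 3 (move_right): buffer="pmqpmvpmgzo" (len 11), cursors c1@3 c2@6 c3@9, authorship 11.22.33...
After op 4 (insert('u')): buffer="pmqupmvupmguzo" (len 14), cursors c1@4 c2@8 c3@12, authorship 11.122.233.3..
After op 5 (insert('l')): buffer="pmqulpmvulpmgulzo" (len 17), cursors c1@5 c2@10 c3@15, authorship 11.1122.2233.33..
After op 6 (move_left): buffer="pmqulpmvulpmgulzo" (len 17), cursors c1@4 c2@9 c3@14, authorship 11.1122.2233.33..
After op 7 (move_left): buffer="pmqulpmvulpmgulzo" (len 17), cursors c1@3 c2@8 c3@13, authorship 11.1122.2233.33..
After op 8 (insert('w')): buffer="pmqwulpmvwulpmgwulzo" (len 20), cursors c1@4 c2@10 c3@16, authorship 11.11122.22233.333..

Answer: pmqwulpmvwulpmgwulzo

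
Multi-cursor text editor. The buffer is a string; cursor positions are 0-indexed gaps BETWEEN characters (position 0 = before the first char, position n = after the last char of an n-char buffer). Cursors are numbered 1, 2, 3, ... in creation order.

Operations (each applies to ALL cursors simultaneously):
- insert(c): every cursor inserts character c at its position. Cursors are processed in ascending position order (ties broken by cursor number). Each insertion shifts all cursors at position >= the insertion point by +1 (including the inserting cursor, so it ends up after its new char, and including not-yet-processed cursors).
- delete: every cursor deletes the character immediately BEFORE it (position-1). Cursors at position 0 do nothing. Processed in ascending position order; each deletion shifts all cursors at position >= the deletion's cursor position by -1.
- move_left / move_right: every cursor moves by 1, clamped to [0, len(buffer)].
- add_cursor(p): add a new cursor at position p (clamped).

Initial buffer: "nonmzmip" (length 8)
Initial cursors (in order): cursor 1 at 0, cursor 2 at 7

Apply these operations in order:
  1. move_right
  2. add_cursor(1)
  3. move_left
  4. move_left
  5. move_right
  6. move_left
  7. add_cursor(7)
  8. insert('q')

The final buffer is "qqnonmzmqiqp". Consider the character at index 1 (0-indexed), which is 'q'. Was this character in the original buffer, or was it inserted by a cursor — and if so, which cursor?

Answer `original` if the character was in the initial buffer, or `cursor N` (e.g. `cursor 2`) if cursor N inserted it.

After op 1 (move_right): buffer="nonmzmip" (len 8), cursors c1@1 c2@8, authorship ........
After op 2 (add_cursor(1)): buffer="nonmzmip" (len 8), cursors c1@1 c3@1 c2@8, authorship ........
After op 3 (move_left): buffer="nonmzmip" (len 8), cursors c1@0 c3@0 c2@7, authorship ........
After op 4 (move_left): buffer="nonmzmip" (len 8), cursors c1@0 c3@0 c2@6, authorship ........
After op 5 (move_right): buffer="nonmzmip" (len 8), cursors c1@1 c3@1 c2@7, authorship ........
After op 6 (move_left): buffer="nonmzmip" (len 8), cursors c1@0 c3@0 c2@6, authorship ........
After op 7 (add_cursor(7)): buffer="nonmzmip" (len 8), cursors c1@0 c3@0 c2@6 c4@7, authorship ........
After op 8 (insert('q')): buffer="qqnonmzmqiqp" (len 12), cursors c1@2 c3@2 c2@9 c4@11, authorship 13......2.4.
Authorship (.=original, N=cursor N): 1 3 . . . . . . 2 . 4 .
Index 1: author = 3

Answer: cursor 3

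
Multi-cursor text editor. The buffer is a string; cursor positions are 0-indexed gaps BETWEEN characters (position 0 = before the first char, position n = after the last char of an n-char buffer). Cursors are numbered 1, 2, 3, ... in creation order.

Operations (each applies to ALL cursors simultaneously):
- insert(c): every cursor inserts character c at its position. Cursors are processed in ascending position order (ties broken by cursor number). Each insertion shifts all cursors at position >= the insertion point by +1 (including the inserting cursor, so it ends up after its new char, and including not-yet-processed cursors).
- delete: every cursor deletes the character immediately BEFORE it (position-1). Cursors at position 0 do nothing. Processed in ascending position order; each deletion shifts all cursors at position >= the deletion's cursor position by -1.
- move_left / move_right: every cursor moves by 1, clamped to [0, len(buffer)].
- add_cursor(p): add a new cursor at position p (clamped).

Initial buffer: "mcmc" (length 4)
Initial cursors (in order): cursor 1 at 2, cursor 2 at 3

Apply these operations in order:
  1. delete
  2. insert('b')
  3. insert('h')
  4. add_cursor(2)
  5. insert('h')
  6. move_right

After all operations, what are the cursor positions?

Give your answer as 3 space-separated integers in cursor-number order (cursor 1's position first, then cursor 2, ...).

After op 1 (delete): buffer="mc" (len 2), cursors c1@1 c2@1, authorship ..
After op 2 (insert('b')): buffer="mbbc" (len 4), cursors c1@3 c2@3, authorship .12.
After op 3 (insert('h')): buffer="mbbhhc" (len 6), cursors c1@5 c2@5, authorship .1212.
After op 4 (add_cursor(2)): buffer="mbbhhc" (len 6), cursors c3@2 c1@5 c2@5, authorship .1212.
After op 5 (insert('h')): buffer="mbhbhhhhc" (len 9), cursors c3@3 c1@8 c2@8, authorship .1321212.
After op 6 (move_right): buffer="mbhbhhhhc" (len 9), cursors c3@4 c1@9 c2@9, authorship .1321212.

Answer: 9 9 4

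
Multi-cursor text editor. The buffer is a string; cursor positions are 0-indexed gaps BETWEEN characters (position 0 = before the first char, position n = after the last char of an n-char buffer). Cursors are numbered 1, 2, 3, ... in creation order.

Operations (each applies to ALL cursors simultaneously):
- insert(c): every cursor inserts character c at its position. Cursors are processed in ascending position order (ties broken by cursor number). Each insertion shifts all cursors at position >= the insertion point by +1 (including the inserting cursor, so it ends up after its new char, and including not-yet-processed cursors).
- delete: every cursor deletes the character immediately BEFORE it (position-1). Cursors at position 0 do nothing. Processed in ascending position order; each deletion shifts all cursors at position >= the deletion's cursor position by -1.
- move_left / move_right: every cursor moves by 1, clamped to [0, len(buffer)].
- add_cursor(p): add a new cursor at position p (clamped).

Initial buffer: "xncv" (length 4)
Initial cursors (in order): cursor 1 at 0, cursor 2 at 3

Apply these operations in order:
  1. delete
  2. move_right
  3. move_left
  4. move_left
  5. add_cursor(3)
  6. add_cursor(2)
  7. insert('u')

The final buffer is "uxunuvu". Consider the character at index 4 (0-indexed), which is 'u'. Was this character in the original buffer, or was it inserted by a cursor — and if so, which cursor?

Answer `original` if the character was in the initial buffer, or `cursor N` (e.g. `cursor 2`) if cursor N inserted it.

Answer: cursor 4

Derivation:
After op 1 (delete): buffer="xnv" (len 3), cursors c1@0 c2@2, authorship ...
After op 2 (move_right): buffer="xnv" (len 3), cursors c1@1 c2@3, authorship ...
After op 3 (move_left): buffer="xnv" (len 3), cursors c1@0 c2@2, authorship ...
After op 4 (move_left): buffer="xnv" (len 3), cursors c1@0 c2@1, authorship ...
After op 5 (add_cursor(3)): buffer="xnv" (len 3), cursors c1@0 c2@1 c3@3, authorship ...
After op 6 (add_cursor(2)): buffer="xnv" (len 3), cursors c1@0 c2@1 c4@2 c3@3, authorship ...
After op 7 (insert('u')): buffer="uxunuvu" (len 7), cursors c1@1 c2@3 c4@5 c3@7, authorship 1.2.4.3
Authorship (.=original, N=cursor N): 1 . 2 . 4 . 3
Index 4: author = 4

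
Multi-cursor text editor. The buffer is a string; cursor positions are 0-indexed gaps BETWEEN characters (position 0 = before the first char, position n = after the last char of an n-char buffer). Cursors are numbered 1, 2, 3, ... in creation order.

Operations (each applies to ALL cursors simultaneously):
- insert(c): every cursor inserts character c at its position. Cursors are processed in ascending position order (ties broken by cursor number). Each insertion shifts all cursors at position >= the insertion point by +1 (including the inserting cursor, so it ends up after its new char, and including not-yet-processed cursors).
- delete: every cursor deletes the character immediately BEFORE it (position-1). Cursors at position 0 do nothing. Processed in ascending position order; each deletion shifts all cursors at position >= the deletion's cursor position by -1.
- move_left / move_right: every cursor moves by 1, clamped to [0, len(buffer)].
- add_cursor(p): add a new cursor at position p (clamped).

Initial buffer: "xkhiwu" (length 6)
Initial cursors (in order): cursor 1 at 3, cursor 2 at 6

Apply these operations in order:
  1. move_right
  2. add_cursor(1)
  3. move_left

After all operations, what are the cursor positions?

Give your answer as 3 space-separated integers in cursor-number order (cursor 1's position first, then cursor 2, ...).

Answer: 3 5 0

Derivation:
After op 1 (move_right): buffer="xkhiwu" (len 6), cursors c1@4 c2@6, authorship ......
After op 2 (add_cursor(1)): buffer="xkhiwu" (len 6), cursors c3@1 c1@4 c2@6, authorship ......
After op 3 (move_left): buffer="xkhiwu" (len 6), cursors c3@0 c1@3 c2@5, authorship ......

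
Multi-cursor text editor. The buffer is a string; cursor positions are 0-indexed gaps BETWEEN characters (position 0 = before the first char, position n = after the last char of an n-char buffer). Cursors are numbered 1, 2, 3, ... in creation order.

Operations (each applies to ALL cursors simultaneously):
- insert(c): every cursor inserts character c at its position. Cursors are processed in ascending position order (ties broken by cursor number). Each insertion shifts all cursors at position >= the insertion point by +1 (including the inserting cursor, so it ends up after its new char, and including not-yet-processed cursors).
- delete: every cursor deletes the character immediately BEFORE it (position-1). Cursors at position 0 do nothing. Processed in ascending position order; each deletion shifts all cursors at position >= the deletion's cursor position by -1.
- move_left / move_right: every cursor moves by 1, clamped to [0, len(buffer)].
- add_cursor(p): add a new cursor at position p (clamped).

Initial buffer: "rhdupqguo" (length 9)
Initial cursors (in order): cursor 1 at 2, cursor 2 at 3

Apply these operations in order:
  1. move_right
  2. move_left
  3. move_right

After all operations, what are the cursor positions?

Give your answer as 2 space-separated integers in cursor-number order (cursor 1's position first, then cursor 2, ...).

After op 1 (move_right): buffer="rhdupqguo" (len 9), cursors c1@3 c2@4, authorship .........
After op 2 (move_left): buffer="rhdupqguo" (len 9), cursors c1@2 c2@3, authorship .........
After op 3 (move_right): buffer="rhdupqguo" (len 9), cursors c1@3 c2@4, authorship .........

Answer: 3 4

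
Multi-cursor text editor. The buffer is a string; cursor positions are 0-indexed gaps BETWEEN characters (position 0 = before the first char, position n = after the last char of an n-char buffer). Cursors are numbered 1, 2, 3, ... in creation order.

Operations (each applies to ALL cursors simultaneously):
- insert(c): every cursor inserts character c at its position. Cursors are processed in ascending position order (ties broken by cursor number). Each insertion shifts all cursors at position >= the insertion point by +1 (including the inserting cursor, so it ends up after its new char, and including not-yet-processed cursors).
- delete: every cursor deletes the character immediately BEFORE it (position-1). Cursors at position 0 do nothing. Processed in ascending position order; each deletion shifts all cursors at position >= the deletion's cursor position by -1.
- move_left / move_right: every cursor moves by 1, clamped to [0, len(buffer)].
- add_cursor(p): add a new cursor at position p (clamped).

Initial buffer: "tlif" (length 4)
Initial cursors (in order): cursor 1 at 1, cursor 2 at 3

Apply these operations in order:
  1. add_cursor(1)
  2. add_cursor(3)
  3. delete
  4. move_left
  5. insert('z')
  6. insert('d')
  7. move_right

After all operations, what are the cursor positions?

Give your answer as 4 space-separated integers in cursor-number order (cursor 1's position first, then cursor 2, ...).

Answer: 9 9 9 9

Derivation:
After op 1 (add_cursor(1)): buffer="tlif" (len 4), cursors c1@1 c3@1 c2@3, authorship ....
After op 2 (add_cursor(3)): buffer="tlif" (len 4), cursors c1@1 c3@1 c2@3 c4@3, authorship ....
After op 3 (delete): buffer="f" (len 1), cursors c1@0 c2@0 c3@0 c4@0, authorship .
After op 4 (move_left): buffer="f" (len 1), cursors c1@0 c2@0 c3@0 c4@0, authorship .
After op 5 (insert('z')): buffer="zzzzf" (len 5), cursors c1@4 c2@4 c3@4 c4@4, authorship 1234.
After op 6 (insert('d')): buffer="zzzzddddf" (len 9), cursors c1@8 c2@8 c3@8 c4@8, authorship 12341234.
After op 7 (move_right): buffer="zzzzddddf" (len 9), cursors c1@9 c2@9 c3@9 c4@9, authorship 12341234.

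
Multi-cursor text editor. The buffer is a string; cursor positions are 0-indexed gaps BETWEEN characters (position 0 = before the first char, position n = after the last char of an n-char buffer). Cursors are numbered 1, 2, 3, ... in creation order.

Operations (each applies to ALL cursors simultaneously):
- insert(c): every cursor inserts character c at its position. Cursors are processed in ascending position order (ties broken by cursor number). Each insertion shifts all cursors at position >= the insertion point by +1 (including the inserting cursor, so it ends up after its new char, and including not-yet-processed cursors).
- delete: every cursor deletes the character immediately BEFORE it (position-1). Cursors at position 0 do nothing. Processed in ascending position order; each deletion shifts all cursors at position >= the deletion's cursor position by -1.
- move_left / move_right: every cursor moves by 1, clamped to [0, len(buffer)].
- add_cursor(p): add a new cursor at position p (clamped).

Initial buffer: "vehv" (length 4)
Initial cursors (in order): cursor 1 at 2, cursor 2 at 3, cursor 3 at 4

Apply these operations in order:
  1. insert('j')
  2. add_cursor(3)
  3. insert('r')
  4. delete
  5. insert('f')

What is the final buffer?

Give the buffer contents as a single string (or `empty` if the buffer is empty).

Answer: vejffhjfvjf

Derivation:
After op 1 (insert('j')): buffer="vejhjvj" (len 7), cursors c1@3 c2@5 c3@7, authorship ..1.2.3
After op 2 (add_cursor(3)): buffer="vejhjvj" (len 7), cursors c1@3 c4@3 c2@5 c3@7, authorship ..1.2.3
After op 3 (insert('r')): buffer="vejrrhjrvjr" (len 11), cursors c1@5 c4@5 c2@8 c3@11, authorship ..114.22.33
After op 4 (delete): buffer="vejhjvj" (len 7), cursors c1@3 c4@3 c2@5 c3@7, authorship ..1.2.3
After op 5 (insert('f')): buffer="vejffhjfvjf" (len 11), cursors c1@5 c4@5 c2@8 c3@11, authorship ..114.22.33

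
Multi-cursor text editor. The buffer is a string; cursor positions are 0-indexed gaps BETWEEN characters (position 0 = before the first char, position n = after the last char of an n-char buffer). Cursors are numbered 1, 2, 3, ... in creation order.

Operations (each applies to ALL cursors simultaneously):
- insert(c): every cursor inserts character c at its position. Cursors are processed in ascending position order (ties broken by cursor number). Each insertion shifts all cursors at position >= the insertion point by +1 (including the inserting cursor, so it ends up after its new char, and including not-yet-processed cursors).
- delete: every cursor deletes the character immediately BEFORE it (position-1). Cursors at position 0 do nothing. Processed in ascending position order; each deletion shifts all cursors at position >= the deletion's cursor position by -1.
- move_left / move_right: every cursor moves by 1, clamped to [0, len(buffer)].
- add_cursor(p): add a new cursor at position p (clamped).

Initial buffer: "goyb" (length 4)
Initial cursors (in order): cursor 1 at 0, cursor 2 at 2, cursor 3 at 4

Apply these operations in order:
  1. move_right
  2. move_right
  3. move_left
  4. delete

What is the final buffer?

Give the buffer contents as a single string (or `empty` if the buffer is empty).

After op 1 (move_right): buffer="goyb" (len 4), cursors c1@1 c2@3 c3@4, authorship ....
After op 2 (move_right): buffer="goyb" (len 4), cursors c1@2 c2@4 c3@4, authorship ....
After op 3 (move_left): buffer="goyb" (len 4), cursors c1@1 c2@3 c3@3, authorship ....
After op 4 (delete): buffer="b" (len 1), cursors c1@0 c2@0 c3@0, authorship .

Answer: b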